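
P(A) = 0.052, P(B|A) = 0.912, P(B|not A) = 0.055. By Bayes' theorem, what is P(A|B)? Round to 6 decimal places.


P(A|B) = P(B|A)*P(A) / P(B), P(B) = P(B|A)*P(A) + P(B|not A)*P(not A)
P(B|A)*P(A) = 0.912 * 0.052 = 0.047424
P(B|not A)*P(not A) = 0.055 * 0.948 = 0.05214
P(B) = 0.047424 + 0.05214 = 0.099564
P(A|B) = 0.047424 / 0.099564 = 3952/8297 ≈ 0.47631674

0.476317


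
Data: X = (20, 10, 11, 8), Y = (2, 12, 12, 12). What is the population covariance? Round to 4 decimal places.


Cov = (1/n)*sum((xi-xbar)(yi-ybar))
n = 4, xbar = 49/4 = 12.25, ybar = 38/4 = 9.5
sum((xi-xbar)(yi-ybar)) = -77.5
Cov = -77.5 / 4 = -19.375

-19.3750


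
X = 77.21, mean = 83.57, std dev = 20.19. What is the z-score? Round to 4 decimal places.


z = (X - mu) / sigma
X - mu = 77.21 - 83.57 = -6.36
z = -6.36 / 20.19 = -212/673 ≈ -0.315007

-0.3150


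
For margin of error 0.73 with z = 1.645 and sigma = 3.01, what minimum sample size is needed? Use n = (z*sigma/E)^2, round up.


z*sigma/E = 1.645 * 3.01 / 0.73 ≈ 6.782808
(z*sigma/E)^2 ≈ 46.006487
round up: n = 47

47


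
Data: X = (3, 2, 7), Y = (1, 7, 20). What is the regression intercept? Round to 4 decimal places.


a = ybar - b*xbar, where b = sum((xi-xbar)(yi-ybar)) / sum((xi-xbar)^2)
n = 3, xbar = 12/3 = 4, ybar = 28/3 ≈ 9.333333
Sxy = sum((xi-xbar)(yi-ybar)) = 45
Sxx = sum((xi-xbar)^2) = 14
b = Sxy / Sxx = 45/14 ≈ 3.214286
a = 9.333333 - 3.214286 * 4 = -74/21 ≈ -3.523810

-3.5238


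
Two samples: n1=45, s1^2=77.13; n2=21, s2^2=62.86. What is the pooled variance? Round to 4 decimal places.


sp^2 = ((n1-1)*s1^2 + (n2-1)*s2^2)/(n1+n2-2)
(n1-1)*s1^2 = 44 * 77.13 = 3393.72
(n2-1)*s2^2 = 20 * 62.86 = 1257.2
numerator = 3393.72 + 1257.2 = 4650.92
n1+n2-2 = 64
sp^2 = 4650.92 / 64 = 72.670625

72.6706


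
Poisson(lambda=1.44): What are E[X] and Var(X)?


E[X] = Var(X) = lambda = 1.44

1.44, 1.44


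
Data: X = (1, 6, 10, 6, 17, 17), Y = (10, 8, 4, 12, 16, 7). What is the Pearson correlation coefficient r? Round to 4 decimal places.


r = sum((xi-xbar)(yi-ybar)) / sqrt(sum((xi-xbar)^2) * sum((yi-ybar)^2))
n = 6, xbar = 57/6 = 9.5, ybar = 57/6 = 9.5
Sxy = sum((xi-xbar)(yi-ybar)) = 19.5
Sxx = sum((xi-xbar)^2) = 209.5
Syy = sum((yi-ybar)^2) = 87.5
sqrt(Sxx*Syy) ≈ 135.392947
r = Sxy / sqrt(Sxx*Syy) = 19.5 / 135.392947 ≈ 0.144025

0.1440


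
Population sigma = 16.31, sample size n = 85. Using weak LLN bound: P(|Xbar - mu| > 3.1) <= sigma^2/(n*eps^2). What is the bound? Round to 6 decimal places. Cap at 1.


bound = min(1, sigma^2/(n*eps^2))
sigma^2 = 16.31^2 = 266.0161
n*eps^2 = 85 * 3.1^2 = 85 * 9.61 = 816.85
sigma^2/(n*eps^2) = 266.0161 / 816.85 ≈ 0.32566089

0.325661


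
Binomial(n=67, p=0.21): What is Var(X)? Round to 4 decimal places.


Var = n*p*(1-p) = 67 * 0.21 * 0.79 = 11.1153

11.1153


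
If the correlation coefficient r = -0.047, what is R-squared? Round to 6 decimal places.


R^2 = r^2 = (-0.047)^2 = 0.002209

0.002209


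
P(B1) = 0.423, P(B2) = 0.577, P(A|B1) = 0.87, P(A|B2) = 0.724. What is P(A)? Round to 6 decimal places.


P(A) = P(A|B1)*P(B1) + P(A|B2)*P(B2)
P(A|B1)*P(B1) = 0.87 * 0.423 = 0.36801
P(A|B2)*P(B2) = 0.724 * 0.577 = 0.417748
P(A) = 0.36801 + 0.417748 = 0.785758

0.785758


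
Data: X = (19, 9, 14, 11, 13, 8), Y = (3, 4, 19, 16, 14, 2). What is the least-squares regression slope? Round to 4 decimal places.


b = sum((xi-xbar)(yi-ybar)) / sum((xi-xbar)^2)
n = 6, xbar = 74/6 = 37/3 ≈ 12.333333, ybar = 58/6 = 29/3 ≈ 9.666667
Sxy = sum((xi-xbar)(yi-ybar)) = 53/3 ≈ 17.666667
Sxx = sum((xi-xbar)^2) = 238/3 ≈ 79.333333
b = Sxy / Sxx = 53/238 ≈ 0.222689

0.2227


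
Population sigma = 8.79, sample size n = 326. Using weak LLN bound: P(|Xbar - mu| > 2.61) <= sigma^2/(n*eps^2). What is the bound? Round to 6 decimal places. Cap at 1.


bound = min(1, sigma^2/(n*eps^2))
sigma^2 = 8.79^2 = 77.2641
n*eps^2 = 326 * 2.61^2 = 326 * 6.8121 = 2220.7446
sigma^2/(n*eps^2) = 77.2641 / 2220.7446 ≈ 0.03479198

0.034792


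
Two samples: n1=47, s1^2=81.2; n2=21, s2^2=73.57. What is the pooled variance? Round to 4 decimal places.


sp^2 = ((n1-1)*s1^2 + (n2-1)*s2^2)/(n1+n2-2)
(n1-1)*s1^2 = 46 * 81.2 = 3735.2
(n2-1)*s2^2 = 20 * 73.57 = 1471.4
numerator = 3735.2 + 1471.4 = 5206.6
n1+n2-2 = 66
sp^2 = 5206.6 / 66 = 26033/330 ≈ 78.887879

78.8879


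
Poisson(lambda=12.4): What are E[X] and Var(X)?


E[X] = Var(X) = lambda = 12.4

12.4, 12.4


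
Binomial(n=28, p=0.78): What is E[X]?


E[X] = n*p = 28 * 0.78 = 21.84

21.84


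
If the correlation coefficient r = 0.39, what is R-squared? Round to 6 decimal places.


R^2 = r^2 = (0.39)^2 = 0.1521

0.152100


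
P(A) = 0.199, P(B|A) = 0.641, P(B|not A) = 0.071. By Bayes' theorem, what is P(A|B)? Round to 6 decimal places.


P(A|B) = P(B|A)*P(A) / P(B), P(B) = P(B|A)*P(A) + P(B|not A)*P(not A)
P(B|A)*P(A) = 0.641 * 0.199 = 0.127559
P(B|not A)*P(not A) = 0.071 * 0.801 = 0.056871
P(B) = 0.127559 + 0.056871 = 0.18443
P(A|B) = 0.127559 / 0.18443 ≈ 0.69163910

0.691639


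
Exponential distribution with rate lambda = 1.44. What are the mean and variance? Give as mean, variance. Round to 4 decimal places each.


mean = 1/lam, var = 1/lam^2
mean = 1 / 1.44 = 25/36 ≈ 0.694444
lam^2 = 1.44^2 = 2.0736
var = 1 / 2.0736 = 625/1296 ≈ 0.482253

0.6944, 0.4823


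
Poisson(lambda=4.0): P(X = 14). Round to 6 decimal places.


P = e^(-lam) * lam^k / k!
e^(-4.0) ≈ 0.01831564
lam^k = 4.0^14 = 268435456
k! = 14! = 87178291200
P = 0.01831564 * 268435456 / 87178291200 ≈ 0.000056

0.000056


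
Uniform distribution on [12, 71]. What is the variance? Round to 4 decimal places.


Var = (b-a)^2 / 12
(b-a)^2 = (71 - 12)^2 = 3481
Var = 3481/12 ≈ 290.083333

290.0833


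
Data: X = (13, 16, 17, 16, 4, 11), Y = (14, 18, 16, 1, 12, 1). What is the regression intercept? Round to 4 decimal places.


a = ybar - b*xbar, where b = sum((xi-xbar)(yi-ybar)) / sum((xi-xbar)^2)
n = 6, xbar = 77/6 ≈ 12.833333, ybar = 62/6 = 31/3 ≈ 10.333333
Sxy = sum((xi-xbar)(yi-ybar)) = 64/3 ≈ 21.333333
Sxx = sum((xi-xbar)^2) = 713/6 ≈ 118.833333
b = Sxy / Sxx = 128/713 ≈ 0.179523
a = 10.333333 - 0.179523 * 12.833333 = 5725/713 ≈ 8.029453

8.0295


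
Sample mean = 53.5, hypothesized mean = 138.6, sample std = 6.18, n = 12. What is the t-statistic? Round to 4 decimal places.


t = (xbar - mu0) / (s/sqrt(n))
xbar - mu0 = 53.5 - 138.6 = -85.1
sqrt(12) ≈ 3.46410162
s/sqrt(n) = 6.18 / 3.46410162 ≈ 1.78401233
t = -85.1 / 1.78401233 ≈ -47.701464

-47.7015


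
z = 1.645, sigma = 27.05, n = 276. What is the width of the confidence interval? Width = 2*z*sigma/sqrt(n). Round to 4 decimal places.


width = 2*z*sigma/sqrt(n)
2*z*sigma = 2 * 1.645 * 27.05 = 88.9945
sqrt(276) ≈ 16.613248
width = 88.9945 / 16.613248 ≈ 5.356839

5.3568


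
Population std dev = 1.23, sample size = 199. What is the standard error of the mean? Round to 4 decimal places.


SE = sigma / sqrt(n)
sqrt(199) ≈ 14.106736
SE = 1.23 / 14.106736 ≈ 0.087192

0.0872


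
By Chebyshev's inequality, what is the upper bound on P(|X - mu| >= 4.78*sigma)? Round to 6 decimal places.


P <= 1/k^2
k^2 = 4.78^2 = 22.8484
1/k^2 = 1 / 22.8484 ≈ 0.04376674

0.043767


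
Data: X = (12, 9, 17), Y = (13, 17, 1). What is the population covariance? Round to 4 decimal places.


Cov = (1/n)*sum((xi-xbar)(yi-ybar))
n = 3, xbar = 38/3 ≈ 12.666667, ybar = 31/3 ≈ 10.333333
sum((xi-xbar)(yi-ybar)) = -200/3 ≈ -66.666667
Cov = -66.666667 / 3 = -200/9 ≈ -22.222222

-22.2222


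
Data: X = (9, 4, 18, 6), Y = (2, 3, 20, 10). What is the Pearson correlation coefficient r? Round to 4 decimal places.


r = sum((xi-xbar)(yi-ybar)) / sqrt(sum((xi-xbar)^2) * sum((yi-ybar)^2))
n = 4, xbar = 37/4 = 9.25, ybar = 35/4 = 8.75
Sxy = sum((xi-xbar)(yi-ybar)) = 126.25
Sxx = sum((xi-xbar)^2) = 114.75
Syy = sum((yi-ybar)^2) = 206.75
sqrt(Sxx*Syy) ≈ 154.027798
r = Sxy / sqrt(Sxx*Syy) = 126.25 / 154.027798 ≈ 0.819657

0.8197


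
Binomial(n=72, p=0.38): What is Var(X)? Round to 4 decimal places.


Var = n*p*(1-p) = 72 * 0.38 * 0.62 = 16.9632

16.9632


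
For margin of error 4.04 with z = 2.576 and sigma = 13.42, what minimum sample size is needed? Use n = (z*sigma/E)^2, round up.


z*sigma/E = 2.576 * 13.42 / 4.04 ≈ 8.556911
(z*sigma/E)^2 ≈ 73.220724
round up: n = 74

74


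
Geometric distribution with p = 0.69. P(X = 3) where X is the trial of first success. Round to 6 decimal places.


P = (1-p)^(k-1) * p
(1-p)^(k-1) = 0.31^2 = 0.0961
P = 0.0961 * 0.69 = 0.066309

0.066309


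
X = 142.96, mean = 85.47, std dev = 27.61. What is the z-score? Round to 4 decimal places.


z = (X - mu) / sigma
X - mu = 142.96 - 85.47 = 57.49
z = 57.49 / 27.61 = 5749/2761 ≈ 2.082217

2.0822


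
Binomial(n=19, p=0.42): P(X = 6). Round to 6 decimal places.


P = C(n,k) * p^k * (1-p)^(n-k)
C(19,6) = 27132
p^k = 0.42^6 ≈ 0.005489032
(1-p)^(n-k) = 0.58^13 ≈ 0.0008405507
P = 27132 * 0.005489032 * 0.0008405507 ≈ 0.125182

0.125182


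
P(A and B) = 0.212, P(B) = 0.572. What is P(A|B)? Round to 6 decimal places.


P(A|B) = P(A and B) / P(B) = 0.212 / 0.572 = 53/143 ≈ 0.37062937

0.370629


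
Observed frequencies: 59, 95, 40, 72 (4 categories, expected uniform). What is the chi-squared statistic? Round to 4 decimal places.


chi2 = sum((O-E)^2/E), E = total/4
total = 266, E = 266/4 = 66.5
(59 - 66.5)^2 / 66.5 = 56.25 / 66.5 = 225/266 ≈ 0.845865
(95 - 66.5)^2 / 66.5 = 812.25 / 66.5 = 171/14 ≈ 12.214286
(40 - 66.5)^2 / 66.5 = 702.25 / 66.5 = 2809/266 ≈ 10.560150
(72 - 66.5)^2 / 66.5 = 30.25 / 66.5 = 121/266 ≈ 0.454887
chi2 = 3202/133 ≈ 24.075188

24.0752


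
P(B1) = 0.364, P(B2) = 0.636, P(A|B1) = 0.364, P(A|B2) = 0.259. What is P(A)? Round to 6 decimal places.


P(A) = P(A|B1)*P(B1) + P(A|B2)*P(B2)
P(A|B1)*P(B1) = 0.364 * 0.364 = 0.132496
P(A|B2)*P(B2) = 0.259 * 0.636 = 0.164724
P(A) = 0.132496 + 0.164724 = 0.29722

0.297220


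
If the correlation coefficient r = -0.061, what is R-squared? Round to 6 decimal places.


R^2 = r^2 = (-0.061)^2 = 0.003721

0.003721


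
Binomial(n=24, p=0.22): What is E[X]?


E[X] = n*p = 24 * 0.22 = 5.28

5.28


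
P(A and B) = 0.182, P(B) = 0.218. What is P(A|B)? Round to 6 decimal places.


P(A|B) = P(A and B) / P(B) = 0.182 / 0.218 = 91/109 ≈ 0.83486239

0.834862


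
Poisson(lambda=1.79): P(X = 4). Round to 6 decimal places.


P = e^(-lam) * lam^k / k!
e^(-1.79) ≈ 0.1669602
lam^k = 1.79^4 ≈ 10.266257
k! = 4! = 24
P = 0.1669602 * 10.266257 / 24 ≈ 0.071419

0.071419


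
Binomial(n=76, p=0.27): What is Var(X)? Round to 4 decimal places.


Var = n*p*(1-p) = 76 * 0.27 * 0.73 = 14.9796

14.9796


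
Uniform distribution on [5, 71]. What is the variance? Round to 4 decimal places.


Var = (b-a)^2 / 12
(b-a)^2 = (71 - 5)^2 = 4356
Var = 4356/12 = 363

363.0000


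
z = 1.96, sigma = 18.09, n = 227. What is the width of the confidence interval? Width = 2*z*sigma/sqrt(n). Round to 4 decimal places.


width = 2*z*sigma/sqrt(n)
2*z*sigma = 2 * 1.96 * 18.09 = 70.9128
sqrt(227) ≈ 15.066519
width = 70.9128 / 15.066519 ≈ 4.706648

4.7066


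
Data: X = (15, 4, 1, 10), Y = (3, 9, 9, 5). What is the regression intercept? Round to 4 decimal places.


a = ybar - b*xbar, where b = sum((xi-xbar)(yi-ybar)) / sum((xi-xbar)^2)
n = 4, xbar = 30/4 = 7.5, ybar = 26/4 = 6.5
Sxy = sum((xi-xbar)(yi-ybar)) = -55
Sxx = sum((xi-xbar)^2) = 117
b = Sxy / Sxx = -55/117 ≈ -0.470085
a = 6.5 - (-0.470085) * 7.5 = 391/39 ≈ 10.025641

10.0256


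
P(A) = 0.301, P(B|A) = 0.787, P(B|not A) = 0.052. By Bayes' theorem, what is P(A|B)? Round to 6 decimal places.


P(A|B) = P(B|A)*P(A) / P(B), P(B) = P(B|A)*P(A) + P(B|not A)*P(not A)
P(B|A)*P(A) = 0.787 * 0.301 = 0.236887
P(B|not A)*P(not A) = 0.052 * 0.699 = 0.036348
P(B) = 0.236887 + 0.036348 = 0.273235
P(A|B) = 0.236887 / 0.273235 ≈ 0.86697165

0.866972


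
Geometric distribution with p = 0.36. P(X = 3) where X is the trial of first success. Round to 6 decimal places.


P = (1-p)^(k-1) * p
(1-p)^(k-1) = 0.64^2 = 0.4096
P = 0.4096 * 0.36 = 0.147456

0.147456


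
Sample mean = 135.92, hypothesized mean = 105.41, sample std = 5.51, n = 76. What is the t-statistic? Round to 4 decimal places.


t = (xbar - mu0) / (s/sqrt(n))
xbar - mu0 = 135.92 - 105.41 = 30.51
sqrt(76) ≈ 8.71779789
s/sqrt(n) = 5.51 / 8.71779789 ≈ 0.63204035
t = 30.51 / 0.63204035 ≈ 48.272235

48.2722


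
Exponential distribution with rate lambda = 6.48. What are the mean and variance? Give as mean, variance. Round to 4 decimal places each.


mean = 1/lam, var = 1/lam^2
mean = 1 / 6.48 = 25/162 ≈ 0.154321
lam^2 = 6.48^2 = 41.9904
var = 1 / 41.9904 ≈ 0.023815

0.1543, 0.0238


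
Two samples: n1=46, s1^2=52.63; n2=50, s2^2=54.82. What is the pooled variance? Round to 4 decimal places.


sp^2 = ((n1-1)*s1^2 + (n2-1)*s2^2)/(n1+n2-2)
(n1-1)*s1^2 = 45 * 52.63 = 2368.35
(n2-1)*s2^2 = 49 * 54.82 = 2686.18
numerator = 2368.35 + 2686.18 = 5054.53
n1+n2-2 = 94
sp^2 = 5054.53 / 94 = 505453/9400 ≈ 53.771596

53.7716


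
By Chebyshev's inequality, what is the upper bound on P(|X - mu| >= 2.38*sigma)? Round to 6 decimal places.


P <= 1/k^2
k^2 = 2.38^2 = 5.6644
1/k^2 = 1 / 5.6644 ≈ 0.17654120

0.176541


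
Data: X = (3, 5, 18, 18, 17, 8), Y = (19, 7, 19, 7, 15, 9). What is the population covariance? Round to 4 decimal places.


Cov = (1/n)*sum((xi-xbar)(yi-ybar))
n = 6, xbar = 69/6 = 11.5, ybar = 76/6 = 38/3 ≈ 12.666667
sum((xi-xbar)(yi-ybar)) = 13
Cov = 13 / 6 = 13/6 ≈ 2.166667

2.1667


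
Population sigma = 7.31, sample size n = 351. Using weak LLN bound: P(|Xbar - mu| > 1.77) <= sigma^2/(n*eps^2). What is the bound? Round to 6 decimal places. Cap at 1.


bound = min(1, sigma^2/(n*eps^2))
sigma^2 = 7.31^2 = 53.4361
n*eps^2 = 351 * 1.77^2 = 351 * 3.1329 = 1099.6479
sigma^2/(n*eps^2) = 53.4361 / 1099.6479 ≈ 0.04859383

0.048594


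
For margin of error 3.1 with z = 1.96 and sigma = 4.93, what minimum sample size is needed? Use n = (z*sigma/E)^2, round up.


z*sigma/E = 1.96 * 4.93 / 3.1 = 24157/7750 ≈ 3.117032
(z*sigma/E)^2 ≈ 9.715890
round up: n = 10

10


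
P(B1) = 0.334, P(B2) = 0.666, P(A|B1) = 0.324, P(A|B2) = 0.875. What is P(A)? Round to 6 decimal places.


P(A) = P(A|B1)*P(B1) + P(A|B2)*P(B2)
P(A|B1)*P(B1) = 0.324 * 0.334 = 0.108216
P(A|B2)*P(B2) = 0.875 * 0.666 = 0.58275
P(A) = 0.108216 + 0.58275 = 0.690966

0.690966


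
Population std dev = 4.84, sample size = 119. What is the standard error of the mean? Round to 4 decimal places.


SE = sigma / sqrt(n)
sqrt(119) ≈ 10.908712
SE = 4.84 / 10.908712 ≈ 0.443682

0.4437


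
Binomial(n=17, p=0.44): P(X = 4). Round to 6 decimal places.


P = C(n,k) * p^k * (1-p)^(n-k)
C(17,4) = 2380
p^k = 0.44^4 = 0.03748096
(1-p)^(n-k) = 0.56^13 ≈ 0.0005326530
P = 2380 * 0.03748096 * 0.0005326530 ≈ 0.047515

0.047515


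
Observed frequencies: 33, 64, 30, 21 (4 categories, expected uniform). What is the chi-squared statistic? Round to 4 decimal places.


chi2 = sum((O-E)^2/E), E = total/4
total = 148, E = 148/4 = 37
(33 - 37)^2 / 37 = 16 / 37 = 16/37 ≈ 0.432432
(64 - 37)^2 / 37 = 729 / 37 = 729/37 ≈ 19.702703
(30 - 37)^2 / 37 = 49 / 37 = 49/37 ≈ 1.324324
(21 - 37)^2 / 37 = 256 / 37 = 256/37 ≈ 6.918919
chi2 = 1050/37 ≈ 28.378378

28.3784


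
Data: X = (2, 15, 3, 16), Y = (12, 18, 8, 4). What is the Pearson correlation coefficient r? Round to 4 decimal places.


r = sum((xi-xbar)(yi-ybar)) / sqrt(sum((xi-xbar)^2) * sum((yi-ybar)^2))
n = 4, xbar = 36/4 = 9, ybar = 42/4 = 10.5
Sxy = sum((xi-xbar)(yi-ybar)) = 4
Sxx = sum((xi-xbar)^2) = 170
Syy = sum((yi-ybar)^2) = 107
sqrt(Sxx*Syy) ≈ 134.870308
r = Sxy / sqrt(Sxx*Syy) = 4 / 134.870308 ≈ 0.029658

0.0297


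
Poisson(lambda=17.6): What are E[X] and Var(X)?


E[X] = Var(X) = lambda = 17.6

17.6, 17.6


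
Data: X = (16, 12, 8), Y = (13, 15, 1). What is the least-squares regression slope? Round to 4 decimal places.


b = sum((xi-xbar)(yi-ybar)) / sum((xi-xbar)^2)
n = 3, xbar = 36/3 = 12, ybar = 29/3 ≈ 9.666667
Sxy = sum((xi-xbar)(yi-ybar)) = 48
Sxx = sum((xi-xbar)^2) = 32
b = Sxy / Sxx = 1.5

1.5000


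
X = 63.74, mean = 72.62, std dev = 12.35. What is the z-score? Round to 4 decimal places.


z = (X - mu) / sigma
X - mu = 63.74 - 72.62 = -8.88
z = -8.88 / 12.35 = -888/1235 ≈ -0.719028

-0.7190


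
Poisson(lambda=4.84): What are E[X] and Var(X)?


E[X] = Var(X) = lambda = 4.84

4.84, 4.84


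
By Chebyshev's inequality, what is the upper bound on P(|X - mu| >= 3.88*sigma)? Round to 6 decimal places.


P <= 1/k^2
k^2 = 3.88^2 = 15.0544
1/k^2 = 1 / 15.0544 = 625/9409 ≈ 0.06642576

0.066426


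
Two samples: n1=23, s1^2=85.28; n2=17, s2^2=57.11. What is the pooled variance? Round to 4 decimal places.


sp^2 = ((n1-1)*s1^2 + (n2-1)*s2^2)/(n1+n2-2)
(n1-1)*s1^2 = 22 * 85.28 = 1876.16
(n2-1)*s2^2 = 16 * 57.11 = 913.76
numerator = 1876.16 + 913.76 = 2789.92
n1+n2-2 = 38
sp^2 = 2789.92 / 38 = 34874/475 ≈ 73.418947

73.4189


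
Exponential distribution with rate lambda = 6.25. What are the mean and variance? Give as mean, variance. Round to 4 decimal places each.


mean = 1/lam, var = 1/lam^2
mean = 1 / 6.25 = 0.16
lam^2 = 6.25^2 = 39.0625
var = 1 / 39.0625 = 0.0256

0.1600, 0.0256


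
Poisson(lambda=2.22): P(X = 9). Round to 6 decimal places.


P = e^(-lam) * lam^k / k!
e^(-2.22) ≈ 0.1086091
lam^k = 2.22^9 ≈ 1309.714905
k! = 9! = 362880
P = 0.1086091 * 1309.714905 / 362880 ≈ 0.000392

0.000392


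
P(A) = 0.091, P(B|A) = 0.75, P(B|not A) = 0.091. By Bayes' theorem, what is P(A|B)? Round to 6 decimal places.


P(A|B) = P(B|A)*P(A) / P(B), P(B) = P(B|A)*P(A) + P(B|not A)*P(not A)
P(B|A)*P(A) = 0.75 * 0.091 = 0.06825
P(B|not A)*P(not A) = 0.091 * 0.909 = 0.082719
P(B) = 0.06825 + 0.082719 = 0.150969
P(A|B) = 0.06825 / 0.150969 = 250/553 ≈ 0.45207957

0.452080


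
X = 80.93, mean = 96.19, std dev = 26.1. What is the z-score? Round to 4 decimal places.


z = (X - mu) / sigma
X - mu = 80.93 - 96.19 = -15.26
z = -15.26 / 26.1 = -763/1305 ≈ -0.584674

-0.5847


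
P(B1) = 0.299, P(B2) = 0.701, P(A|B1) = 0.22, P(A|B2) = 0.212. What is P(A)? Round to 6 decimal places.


P(A) = P(A|B1)*P(B1) + P(A|B2)*P(B2)
P(A|B1)*P(B1) = 0.22 * 0.299 = 0.06578
P(A|B2)*P(B2) = 0.212 * 0.701 = 0.148612
P(A) = 0.06578 + 0.148612 = 0.214392

0.214392


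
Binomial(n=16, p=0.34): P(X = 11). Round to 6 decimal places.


P = C(n,k) * p^k * (1-p)^(n-k)
C(16,11) = 4368
p^k = 0.34^11 ≈ 0.000007018884
(1-p)^(n-k) = 0.66^5 ≈ 0.1252333
P = 4368 * 0.000007018884 * 0.1252333 ≈ 0.003839

0.003839


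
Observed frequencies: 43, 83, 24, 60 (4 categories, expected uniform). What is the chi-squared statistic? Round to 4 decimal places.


chi2 = sum((O-E)^2/E), E = total/4
total = 210, E = 210/4 = 52.5
(43 - 52.5)^2 / 52.5 = 90.25 / 52.5 = 361/210 ≈ 1.719048
(83 - 52.5)^2 / 52.5 = 930.25 / 52.5 = 3721/210 ≈ 17.719048
(24 - 52.5)^2 / 52.5 = 812.25 / 52.5 = 1083/70 ≈ 15.471429
(60 - 52.5)^2 / 52.5 = 56.25 / 52.5 = 15/14 ≈ 1.071429
chi2 = 3778/105 ≈ 35.980952

35.9810


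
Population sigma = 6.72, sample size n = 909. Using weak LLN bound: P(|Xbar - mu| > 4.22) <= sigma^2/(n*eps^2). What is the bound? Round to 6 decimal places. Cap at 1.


bound = min(1, sigma^2/(n*eps^2))
sigma^2 = 6.72^2 = 45.1584
n*eps^2 = 909 * 4.22^2 = 909 * 17.8084 = 16187.8356
sigma^2/(n*eps^2) = 45.1584 / 16187.8356 ≈ 0.00278965

0.002790


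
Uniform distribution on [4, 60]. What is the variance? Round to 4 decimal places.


Var = (b-a)^2 / 12
(b-a)^2 = (60 - 4)^2 = 3136
Var = 3136/12 ≈ 261.333333

261.3333


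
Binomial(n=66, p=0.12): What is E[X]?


E[X] = n*p = 66 * 0.12 = 7.92

7.92


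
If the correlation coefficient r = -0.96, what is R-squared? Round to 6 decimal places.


R^2 = r^2 = (-0.96)^2 = 0.9216

0.921600


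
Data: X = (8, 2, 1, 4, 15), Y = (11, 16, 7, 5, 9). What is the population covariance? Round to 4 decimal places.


Cov = (1/n)*sum((xi-xbar)(yi-ybar))
n = 5, xbar = 30/5 = 6, ybar = 48/5 = 9.6
sum((xi-xbar)(yi-ybar)) = -6
Cov = -6 / 5 = -1.2

-1.2000


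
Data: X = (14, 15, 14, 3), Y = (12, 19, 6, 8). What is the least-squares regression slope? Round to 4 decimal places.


b = sum((xi-xbar)(yi-ybar)) / sum((xi-xbar)^2)
n = 4, xbar = 46/4 = 11.5, ybar = 45/4 = 11.25
Sxy = sum((xi-xbar)(yi-ybar)) = 43.5
Sxx = sum((xi-xbar)^2) = 97
b = Sxy / Sxx = 87/194 ≈ 0.448454

0.4485


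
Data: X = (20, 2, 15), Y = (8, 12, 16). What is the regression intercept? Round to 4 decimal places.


a = ybar - b*xbar, where b = sum((xi-xbar)(yi-ybar)) / sum((xi-xbar)^2)
n = 3, xbar = 37/3 ≈ 12.333333, ybar = 36/3 = 12
Sxy = sum((xi-xbar)(yi-ybar)) = -20
Sxx = sum((xi-xbar)^2) = 518/3 ≈ 172.666667
b = Sxy / Sxx = -30/259 ≈ -0.115830
a = 12 - (-0.115830) * 12.333333 = 94/7 ≈ 13.428571

13.4286


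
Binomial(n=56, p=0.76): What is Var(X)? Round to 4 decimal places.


Var = n*p*(1-p) = 56 * 0.76 * 0.24 = 10.2144

10.2144


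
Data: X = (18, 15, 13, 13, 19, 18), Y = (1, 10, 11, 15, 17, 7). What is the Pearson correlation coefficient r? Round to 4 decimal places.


r = sum((xi-xbar)(yi-ybar)) / sqrt(sum((xi-xbar)^2) * sum((yi-ybar)^2))
n = 6, xbar = 96/6 = 16, ybar = 61/6 ≈ 10.166667
Sxy = sum((xi-xbar)(yi-ybar)) = -21
Sxx = sum((xi-xbar)^2) = 36
Syy = sum((yi-ybar)^2) = 989/6 ≈ 164.833333
sqrt(Sxx*Syy) ≈ 77.032461
r = Sxy / sqrt(Sxx*Syy) = -21 / 77.032461 ≈ -0.272612

-0.2726


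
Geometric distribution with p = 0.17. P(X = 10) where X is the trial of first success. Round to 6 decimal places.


P = (1-p)^(k-1) * p
(1-p)^(k-1) = 0.83^9 ≈ 0.1869403
P = 0.1869403 * 0.17 ≈ 0.03177984

0.031780


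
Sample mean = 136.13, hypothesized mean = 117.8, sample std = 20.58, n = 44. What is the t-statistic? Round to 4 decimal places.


t = (xbar - mu0) / (s/sqrt(n))
xbar - mu0 = 136.13 - 117.8 = 18.33
sqrt(44) ≈ 6.63324958
s/sqrt(n) = 20.58 / 6.63324958 ≈ 3.10255174
t = 18.33 / 3.10255174 ≈ 5.908040

5.9080


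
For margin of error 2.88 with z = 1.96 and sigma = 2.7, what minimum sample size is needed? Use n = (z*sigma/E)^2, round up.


z*sigma/E = 1.96 * 2.7 / 2.88 = 1.8375
(z*sigma/E)^2 = 21609/6400 ≈ 3.376406
round up: n = 4

4


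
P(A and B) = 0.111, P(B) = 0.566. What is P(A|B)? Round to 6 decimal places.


P(A|B) = P(A and B) / P(B) = 0.111 / 0.566 = 111/566 ≈ 0.19611307

0.196113


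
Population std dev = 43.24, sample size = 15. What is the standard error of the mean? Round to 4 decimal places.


SE = sigma / sqrt(n)
sqrt(15) ≈ 3.872983
SE = 43.24 / 3.872983 ≈ 11.164520

11.1645


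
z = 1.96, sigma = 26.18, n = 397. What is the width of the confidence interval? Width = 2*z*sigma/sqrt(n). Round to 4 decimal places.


width = 2*z*sigma/sqrt(n)
2*z*sigma = 2 * 1.96 * 26.18 = 102.6256
sqrt(397) ≈ 19.924859
width = 102.6256 / 19.924859 ≈ 5.150631

5.1506


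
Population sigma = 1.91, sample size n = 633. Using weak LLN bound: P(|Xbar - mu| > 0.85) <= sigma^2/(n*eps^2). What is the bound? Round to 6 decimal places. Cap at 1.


bound = min(1, sigma^2/(n*eps^2))
sigma^2 = 1.91^2 = 3.6481
n*eps^2 = 633 * 0.85^2 = 633 * 0.7225 = 457.3425
sigma^2/(n*eps^2) = 3.6481 / 457.3425 ≈ 0.00797674

0.007977


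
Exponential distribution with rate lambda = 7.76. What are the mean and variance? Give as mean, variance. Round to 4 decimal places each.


mean = 1/lam, var = 1/lam^2
mean = 1 / 7.76 = 25/194 ≈ 0.128866
lam^2 = 7.76^2 = 60.2176
var = 1 / 60.2176 ≈ 0.016606

0.1289, 0.0166


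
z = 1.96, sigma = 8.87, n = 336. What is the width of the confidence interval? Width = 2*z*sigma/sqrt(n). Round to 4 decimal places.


width = 2*z*sigma/sqrt(n)
2*z*sigma = 2 * 1.96 * 8.87 = 34.7704
sqrt(336) ≈ 18.330303
width = 34.7704 / 18.330303 ≈ 1.896881

1.8969


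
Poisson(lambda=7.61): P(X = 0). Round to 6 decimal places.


P = e^(-lam) * lam^k / k!
e^(-7.61) ≈ 0.0004954719
lam^k = 7.61^0 = 1
k! = 0! = 1
P = 0.0004954719 * 1 / 1 ≈ 0.000495

0.000495


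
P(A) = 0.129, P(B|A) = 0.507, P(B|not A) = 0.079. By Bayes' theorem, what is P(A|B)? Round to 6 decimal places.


P(A|B) = P(B|A)*P(A) / P(B), P(B) = P(B|A)*P(A) + P(B|not A)*P(not A)
P(B|A)*P(A) = 0.507 * 0.129 = 0.065403
P(B|not A)*P(not A) = 0.079 * 0.871 = 0.068809
P(B) = 0.065403 + 0.068809 = 0.134212
P(A|B) = 0.065403 / 0.134212 ≈ 0.48731112

0.487311


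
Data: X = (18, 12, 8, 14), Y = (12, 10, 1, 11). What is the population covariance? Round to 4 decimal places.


Cov = (1/n)*sum((xi-xbar)(yi-ybar))
n = 4, xbar = 52/4 = 13, ybar = 34/4 = 8.5
sum((xi-xbar)(yi-ybar)) = 56
Cov = 56 / 4 = 14

14.0000


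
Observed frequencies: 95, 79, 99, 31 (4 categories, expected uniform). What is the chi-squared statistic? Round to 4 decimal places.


chi2 = sum((O-E)^2/E), E = total/4
total = 304, E = 304/4 = 76
(95 - 76)^2 / 76 = 361 / 76 = 4.75
(79 - 76)^2 / 76 = 9 / 76 = 9/76 ≈ 0.118421
(99 - 76)^2 / 76 = 529 / 76 = 529/76 ≈ 6.960526
(31 - 76)^2 / 76 = 2025 / 76 = 2025/76 ≈ 26.644737
chi2 = 731/19 ≈ 38.473684

38.4737


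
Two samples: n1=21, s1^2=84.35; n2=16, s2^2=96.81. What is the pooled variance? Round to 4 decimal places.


sp^2 = ((n1-1)*s1^2 + (n2-1)*s2^2)/(n1+n2-2)
(n1-1)*s1^2 = 20 * 84.35 = 1687
(n2-1)*s2^2 = 15 * 96.81 = 1452.15
numerator = 1687 + 1452.15 = 3139.15
n1+n2-2 = 35
sp^2 = 3139.15 / 35 = 89.69

89.6900


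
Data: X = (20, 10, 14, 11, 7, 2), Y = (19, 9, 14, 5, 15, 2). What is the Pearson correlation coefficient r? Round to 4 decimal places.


r = sum((xi-xbar)(yi-ybar)) / sqrt(sum((xi-xbar)^2) * sum((yi-ybar)^2))
n = 6, xbar = 64/6 = 32/3 ≈ 10.666667, ybar = 64/6 = 32/3 ≈ 10.666667
Sxy = sum((xi-xbar)(yi-ybar)) = 442/3 ≈ 147.333333
Sxx = sum((xi-xbar)^2) = 562/3 ≈ 187.333333
Syy = sum((yi-ybar)^2) = 628/3 ≈ 209.333333
sqrt(Sxx*Syy) ≈ 198.028056
r = Sxy / sqrt(Sxx*Syy) = 147.333333 / 198.028056 ≈ 0.744002

0.7440


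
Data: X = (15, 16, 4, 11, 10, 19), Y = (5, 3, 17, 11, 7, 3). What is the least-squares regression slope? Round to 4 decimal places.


b = sum((xi-xbar)(yi-ybar)) / sum((xi-xbar)^2)
n = 6, xbar = 75/6 = 12.5, ybar = 46/6 = 23/3 ≈ 7.666667
Sxy = sum((xi-xbar)(yi-ybar)) = -136
Sxx = sum((xi-xbar)^2) = 141.5
b = Sxy / Sxx = -272/283 ≈ -0.961131

-0.9611


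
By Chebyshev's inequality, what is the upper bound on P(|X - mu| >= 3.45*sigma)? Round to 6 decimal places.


P <= 1/k^2
k^2 = 3.45^2 = 11.9025
1/k^2 = 1 / 11.9025 = 400/4761 ≈ 0.08401596

0.084016


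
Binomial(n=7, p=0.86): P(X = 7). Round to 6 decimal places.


P = C(n,k) * p^k * (1-p)^(n-k)
C(7,7) = 1
p^k = 0.86^7 ≈ 0.3479278
(1-p)^(n-k) = 0.14^0 = 1
P = 1 * 0.3479278 * 1 ≈ 0.347928

0.347928


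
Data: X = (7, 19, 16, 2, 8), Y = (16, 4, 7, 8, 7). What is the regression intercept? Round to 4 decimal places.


a = ybar - b*xbar, where b = sum((xi-xbar)(yi-ybar)) / sum((xi-xbar)^2)
n = 5, xbar = 52/5 = 10.4, ybar = 42/5 = 8.4
Sxy = sum((xi-xbar)(yi-ybar)) = -64.8
Sxx = sum((xi-xbar)^2) = 193.2
b = Sxy / Sxx = -54/161 ≈ -0.335404
a = 8.4 - (-0.335404) * 10.4 = 1914/161 ≈ 11.888199

11.8882


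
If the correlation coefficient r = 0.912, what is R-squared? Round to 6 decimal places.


R^2 = r^2 = (0.912)^2 = 0.831744

0.831744


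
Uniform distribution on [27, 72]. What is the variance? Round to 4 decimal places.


Var = (b-a)^2 / 12
(b-a)^2 = (72 - 27)^2 = 2025
Var = 2025/12 = 168.75

168.7500


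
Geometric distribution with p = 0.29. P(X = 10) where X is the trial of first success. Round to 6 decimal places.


P = (1-p)^(k-1) * p
(1-p)^(k-1) = 0.71^9 ≈ 0.04584850
P = 0.04584850 * 0.29 ≈ 0.01329607

0.013296


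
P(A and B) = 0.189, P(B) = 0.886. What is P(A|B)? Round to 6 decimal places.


P(A|B) = P(A and B) / P(B) = 0.189 / 0.886 = 189/886 ≈ 0.21331828

0.213318


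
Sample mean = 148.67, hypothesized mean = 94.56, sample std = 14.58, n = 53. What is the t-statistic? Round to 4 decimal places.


t = (xbar - mu0) / (s/sqrt(n))
xbar - mu0 = 148.67 - 94.56 = 54.11
sqrt(53) ≈ 7.28010989
s/sqrt(n) = 14.58 / 7.28010989 ≈ 2.00271702
t = 54.11 / 2.00271702 ≈ 27.018295

27.0183


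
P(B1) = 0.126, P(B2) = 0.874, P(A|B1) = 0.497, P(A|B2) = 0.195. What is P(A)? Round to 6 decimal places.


P(A) = P(A|B1)*P(B1) + P(A|B2)*P(B2)
P(A|B1)*P(B1) = 0.497 * 0.126 = 0.062622
P(A|B2)*P(B2) = 0.195 * 0.874 = 0.17043
P(A) = 0.062622 + 0.17043 = 0.233052

0.233052


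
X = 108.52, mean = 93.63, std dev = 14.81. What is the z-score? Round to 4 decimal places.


z = (X - mu) / sigma
X - mu = 108.52 - 93.63 = 14.89
z = 14.89 / 14.81 = 1489/1481 ≈ 1.005402

1.0054


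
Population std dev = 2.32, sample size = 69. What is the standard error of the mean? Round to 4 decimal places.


SE = sigma / sqrt(n)
sqrt(69) ≈ 8.306624
SE = 2.32 / 8.306624 ≈ 0.279295

0.2793


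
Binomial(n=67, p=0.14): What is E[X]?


E[X] = n*p = 67 * 0.14 = 9.38

9.38


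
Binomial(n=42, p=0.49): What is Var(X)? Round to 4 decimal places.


Var = n*p*(1-p) = 42 * 0.49 * 0.51 = 10.4958

10.4958


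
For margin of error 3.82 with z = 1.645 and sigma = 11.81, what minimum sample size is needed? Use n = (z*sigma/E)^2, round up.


z*sigma/E = 1.645 * 11.81 / 3.82 ≈ 5.085720
(z*sigma/E)^2 ≈ 25.864547
round up: n = 26

26


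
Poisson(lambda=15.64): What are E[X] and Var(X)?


E[X] = Var(X) = lambda = 15.64

15.64, 15.64


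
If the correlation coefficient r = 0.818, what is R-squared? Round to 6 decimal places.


R^2 = r^2 = (0.818)^2 = 0.669124

0.669124


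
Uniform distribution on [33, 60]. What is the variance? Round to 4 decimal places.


Var = (b-a)^2 / 12
(b-a)^2 = (60 - 33)^2 = 729
Var = 729/12 = 60.75

60.7500


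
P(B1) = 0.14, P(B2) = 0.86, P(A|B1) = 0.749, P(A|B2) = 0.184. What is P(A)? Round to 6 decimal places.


P(A) = P(A|B1)*P(B1) + P(A|B2)*P(B2)
P(A|B1)*P(B1) = 0.749 * 0.14 = 0.10486
P(A|B2)*P(B2) = 0.184 * 0.86 = 0.15824
P(A) = 0.10486 + 0.15824 = 0.2631

0.263100


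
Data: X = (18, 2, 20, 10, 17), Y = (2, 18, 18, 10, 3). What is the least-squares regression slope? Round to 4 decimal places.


b = sum((xi-xbar)(yi-ybar)) / sum((xi-xbar)^2)
n = 5, xbar = 67/5 = 13.4, ybar = 51/5 = 10.2
Sxy = sum((xi-xbar)(yi-ybar)) = -100.4
Sxx = sum((xi-xbar)^2) = 219.2
b = Sxy / Sxx = -251/548 ≈ -0.458029

-0.4580


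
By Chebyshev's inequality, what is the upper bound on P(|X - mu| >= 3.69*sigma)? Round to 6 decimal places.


P <= 1/k^2
k^2 = 3.69^2 = 13.6161
1/k^2 = 1 / 13.6161 ≈ 0.07344247

0.073442


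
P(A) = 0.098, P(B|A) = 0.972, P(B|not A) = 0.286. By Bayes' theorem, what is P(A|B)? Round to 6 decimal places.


P(A|B) = P(B|A)*P(A) / P(B), P(B) = P(B|A)*P(A) + P(B|not A)*P(not A)
P(B|A)*P(A) = 0.972 * 0.098 = 0.095256
P(B|not A)*P(not A) = 0.286 * 0.902 = 0.257972
P(B) = 0.095256 + 0.257972 = 0.353228
P(A|B) = 0.095256 / 0.353228 ≈ 0.26967285

0.269673


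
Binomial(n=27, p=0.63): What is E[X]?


E[X] = n*p = 27 * 0.63 = 17.01

17.01


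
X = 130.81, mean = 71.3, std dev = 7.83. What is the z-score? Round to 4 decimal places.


z = (X - mu) / sigma
X - mu = 130.81 - 71.3 = 59.51
z = 59.51 / 7.83 = 5951/783 ≈ 7.600255

7.6003


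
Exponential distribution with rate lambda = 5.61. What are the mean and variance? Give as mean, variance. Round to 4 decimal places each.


mean = 1/lam, var = 1/lam^2
mean = 1 / 5.61 = 100/561 ≈ 0.178253
lam^2 = 5.61^2 = 31.4721
var = 1 / 31.4721 ≈ 0.031774

0.1783, 0.0318


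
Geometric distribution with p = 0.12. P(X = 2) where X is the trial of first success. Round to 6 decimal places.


P = (1-p)^(k-1) * p
(1-p)^(k-1) = 0.88^1 = 0.88
P = 0.88 * 0.12 = 0.1056

0.105600


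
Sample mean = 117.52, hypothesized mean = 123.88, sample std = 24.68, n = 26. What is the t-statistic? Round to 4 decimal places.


t = (xbar - mu0) / (s/sqrt(n))
xbar - mu0 = 117.52 - 123.88 = -6.36
sqrt(26) ≈ 5.09901951
s/sqrt(n) = 24.68 / 5.09901951 ≈ 4.84014622
t = -6.36 / 4.84014622 ≈ -1.314010

-1.3140


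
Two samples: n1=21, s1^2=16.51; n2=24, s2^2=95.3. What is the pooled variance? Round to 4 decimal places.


sp^2 = ((n1-1)*s1^2 + (n2-1)*s2^2)/(n1+n2-2)
(n1-1)*s1^2 = 20 * 16.51 = 330.2
(n2-1)*s2^2 = 23 * 95.3 = 2191.9
numerator = 330.2 + 2191.9 = 2522.1
n1+n2-2 = 43
sp^2 = 2522.1 / 43 = 25221/430 ≈ 58.653488

58.6535


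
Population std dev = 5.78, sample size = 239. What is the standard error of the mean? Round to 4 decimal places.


SE = sigma / sqrt(n)
sqrt(239) ≈ 15.459625
SE = 5.78 / 15.459625 ≈ 0.373877

0.3739


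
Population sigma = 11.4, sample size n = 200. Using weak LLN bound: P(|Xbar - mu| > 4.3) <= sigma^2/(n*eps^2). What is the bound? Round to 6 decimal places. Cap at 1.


bound = min(1, sigma^2/(n*eps^2))
sigma^2 = 11.4^2 = 129.96
n*eps^2 = 200 * 4.3^2 = 200 * 18.49 = 3698
sigma^2/(n*eps^2) = 129.96 / 3698 ≈ 0.03514332

0.035143


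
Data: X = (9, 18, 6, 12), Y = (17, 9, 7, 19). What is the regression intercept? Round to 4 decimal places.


a = ybar - b*xbar, where b = sum((xi-xbar)(yi-ybar)) / sum((xi-xbar)^2)
n = 4, xbar = 45/4 = 11.25, ybar = 52/4 = 13
Sxy = sum((xi-xbar)(yi-ybar)) = 0
Sxx = sum((xi-xbar)^2) = 78.75
b = Sxy / Sxx = 0
a = 13 - 0 * 11.25 = 13

13.0000


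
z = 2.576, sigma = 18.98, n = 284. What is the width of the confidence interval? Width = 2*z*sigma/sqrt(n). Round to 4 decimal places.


width = 2*z*sigma/sqrt(n)
2*z*sigma = 2 * 2.576 * 18.98 = 97.78496
sqrt(284) ≈ 16.852300
width = 97.78496 / 16.852300 ≈ 5.802470

5.8025


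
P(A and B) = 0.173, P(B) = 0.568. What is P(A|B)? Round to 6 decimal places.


P(A|B) = P(A and B) / P(B) = 0.173 / 0.568 = 173/568 ≈ 0.30457746

0.304577


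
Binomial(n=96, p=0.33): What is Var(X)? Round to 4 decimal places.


Var = n*p*(1-p) = 96 * 0.33 * 0.67 = 21.2256

21.2256


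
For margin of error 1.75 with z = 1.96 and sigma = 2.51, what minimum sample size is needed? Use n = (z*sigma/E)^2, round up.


z*sigma/E = 1.96 * 2.51 / 1.75 = 2.8112
(z*sigma/E)^2 ≈ 7.902845
round up: n = 8

8


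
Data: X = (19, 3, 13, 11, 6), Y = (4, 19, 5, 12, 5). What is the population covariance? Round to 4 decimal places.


Cov = (1/n)*sum((xi-xbar)(yi-ybar))
n = 5, xbar = 52/5 = 10.4, ybar = 45/5 = 9
sum((xi-xbar)(yi-ybar)) = -108
Cov = -108 / 5 = -21.6

-21.6000


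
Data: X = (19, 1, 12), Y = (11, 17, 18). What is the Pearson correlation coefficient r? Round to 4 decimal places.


r = sum((xi-xbar)(yi-ybar)) / sqrt(sum((xi-xbar)^2) * sum((yi-ybar)^2))
n = 3, xbar = 32/3 ≈ 10.666667, ybar = 46/3 ≈ 15.333333
Sxy = sum((xi-xbar)(yi-ybar)) = -146/3 ≈ -48.666667
Sxx = sum((xi-xbar)^2) = 494/3 ≈ 164.666667
Syy = sum((yi-ybar)^2) = 86/3 ≈ 28.666667
sqrt(Sxx*Syy) ≈ 68.705491
r = Sxy / sqrt(Sxx*Syy) = -48.666667 / 68.705491 ≈ -0.708337

-0.7083


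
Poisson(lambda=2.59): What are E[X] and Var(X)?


E[X] = Var(X) = lambda = 2.59

2.59, 2.59


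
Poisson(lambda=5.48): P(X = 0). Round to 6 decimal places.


P = e^(-lam) * lam^k / k!
e^(-5.48) ≈ 0.004169330
lam^k = 5.48^0 = 1
k! = 0! = 1
P = 0.004169330 * 1 / 1 ≈ 0.004169

0.004169


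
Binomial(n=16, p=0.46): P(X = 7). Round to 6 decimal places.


P = C(n,k) * p^k * (1-p)^(n-k)
C(16,7) = 11440
p^k = 0.46^7 ≈ 0.004358177
(1-p)^(n-k) = 0.54^9 ≈ 0.003904306
P = 11440 * 0.004358177 * 0.003904306 ≈ 0.194659

0.194659


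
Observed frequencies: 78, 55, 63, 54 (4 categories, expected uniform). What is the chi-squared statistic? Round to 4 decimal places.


chi2 = sum((O-E)^2/E), E = total/4
total = 250, E = 250/4 = 62.5
(78 - 62.5)^2 / 62.5 = 240.25 / 62.5 = 3.844
(55 - 62.5)^2 / 62.5 = 56.25 / 62.5 = 0.9
(63 - 62.5)^2 / 62.5 = 0.25 / 62.5 = 0.004
(54 - 62.5)^2 / 62.5 = 72.25 / 62.5 = 1.156
chi2 = 5.904

5.9040


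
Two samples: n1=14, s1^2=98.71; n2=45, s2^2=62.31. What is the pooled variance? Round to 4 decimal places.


sp^2 = ((n1-1)*s1^2 + (n2-1)*s2^2)/(n1+n2-2)
(n1-1)*s1^2 = 13 * 98.71 = 1283.23
(n2-1)*s2^2 = 44 * 62.31 = 2741.64
numerator = 1283.23 + 2741.64 = 4024.87
n1+n2-2 = 57
sp^2 = 4024.87 / 57 = 402487/5700 ≈ 70.611754

70.6118


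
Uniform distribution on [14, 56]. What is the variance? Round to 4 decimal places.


Var = (b-a)^2 / 12
(b-a)^2 = (56 - 14)^2 = 1764
Var = 1764/12 = 147

147.0000


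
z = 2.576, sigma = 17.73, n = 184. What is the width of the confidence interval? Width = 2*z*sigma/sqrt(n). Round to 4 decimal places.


width = 2*z*sigma/sqrt(n)
2*z*sigma = 2 * 2.576 * 17.73 = 91.34496
sqrt(184) ≈ 13.564660
width = 91.34496 / 13.564660 ≈ 6.734040

6.7340


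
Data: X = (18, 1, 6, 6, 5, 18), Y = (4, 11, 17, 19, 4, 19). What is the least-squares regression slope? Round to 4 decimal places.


b = sum((xi-xbar)(yi-ybar)) / sum((xi-xbar)^2)
n = 6, xbar = 54/6 = 9, ybar = 74/6 = 37/3 ≈ 12.333333
Sxy = sum((xi-xbar)(yi-ybar)) = -5
Sxx = sum((xi-xbar)^2) = 260
b = Sxy / Sxx = -1/52 ≈ -0.019231

-0.0192


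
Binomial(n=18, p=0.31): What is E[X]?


E[X] = n*p = 18 * 0.31 = 5.58

5.58


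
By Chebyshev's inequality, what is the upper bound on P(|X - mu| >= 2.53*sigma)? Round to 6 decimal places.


P <= 1/k^2
k^2 = 2.53^2 = 6.4009
1/k^2 = 1 / 6.4009 ≈ 0.15622803

0.156228


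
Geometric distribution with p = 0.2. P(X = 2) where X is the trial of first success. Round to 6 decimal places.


P = (1-p)^(k-1) * p
(1-p)^(k-1) = 0.8^1 = 0.8
P = 0.8 * 0.2 = 0.16

0.160000


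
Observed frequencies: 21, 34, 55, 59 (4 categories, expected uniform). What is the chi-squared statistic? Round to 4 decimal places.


chi2 = sum((O-E)^2/E), E = total/4
total = 169, E = 169/4 = 42.25
(21 - 42.25)^2 / 42.25 = 451.5625 / 42.25 = 7225/676 ≈ 10.687870
(34 - 42.25)^2 / 42.25 = 68.0625 / 42.25 = 1089/676 ≈ 1.610947
(55 - 42.25)^2 / 42.25 = 162.5625 / 42.25 = 2601/676 ≈ 3.847633
(59 - 42.25)^2 / 42.25 = 280.5625 / 42.25 = 4489/676 ≈ 6.640533
chi2 = 3851/169 ≈ 22.786982

22.7870


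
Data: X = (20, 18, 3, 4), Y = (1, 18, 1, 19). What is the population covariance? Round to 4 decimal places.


Cov = (1/n)*sum((xi-xbar)(yi-ybar))
n = 4, xbar = 45/4 = 11.25, ybar = 39/4 = 9.75
sum((xi-xbar)(yi-ybar)) = -15.75
Cov = -15.75 / 4 = -3.9375

-3.9375


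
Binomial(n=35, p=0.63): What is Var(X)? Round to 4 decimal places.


Var = n*p*(1-p) = 35 * 0.63 * 0.37 = 8.1585

8.1585


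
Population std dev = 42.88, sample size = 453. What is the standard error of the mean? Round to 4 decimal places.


SE = sigma / sqrt(n)
sqrt(453) ≈ 21.283797
SE = 42.88 / 21.283797 ≈ 2.014678

2.0147


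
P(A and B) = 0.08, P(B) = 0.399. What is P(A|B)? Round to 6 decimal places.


P(A|B) = P(A and B) / P(B) = 0.08 / 0.399 = 80/399 ≈ 0.20050125

0.200501


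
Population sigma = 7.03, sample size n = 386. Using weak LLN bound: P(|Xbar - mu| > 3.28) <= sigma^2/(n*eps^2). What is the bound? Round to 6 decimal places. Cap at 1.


bound = min(1, sigma^2/(n*eps^2))
sigma^2 = 7.03^2 = 49.4209
n*eps^2 = 386 * 3.28^2 = 386 * 10.7584 = 4152.7424
sigma^2/(n*eps^2) = 49.4209 / 4152.7424 ≈ 0.01190079

0.011901


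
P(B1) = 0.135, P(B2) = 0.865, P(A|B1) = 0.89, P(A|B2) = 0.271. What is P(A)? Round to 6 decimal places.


P(A) = P(A|B1)*P(B1) + P(A|B2)*P(B2)
P(A|B1)*P(B1) = 0.89 * 0.135 = 0.12015
P(A|B2)*P(B2) = 0.271 * 0.865 = 0.234415
P(A) = 0.12015 + 0.234415 = 0.354565

0.354565


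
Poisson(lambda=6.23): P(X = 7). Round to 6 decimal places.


P = e^(-lam) * lam^k / k!
e^(-6.23) ≈ 0.001969452
lam^k = 6.23^7 ≈ 364264.062339
k! = 7! = 5040
P = 0.001969452 * 364264.062339 / 5040 ≈ 0.142341

0.142341
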